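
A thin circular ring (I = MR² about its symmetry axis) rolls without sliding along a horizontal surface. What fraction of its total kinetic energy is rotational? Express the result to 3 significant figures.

Here I = MR², so the shape factor k = I/(MR²) = 1.
Since ω = v/R, the translational part is ½Mv² and the rotational part is ½I(v/R)² = ½kMv²; the total is ½(1+k)Mv².
The rotational fraction is therefore k/(1+k) = 1/2 ≈ 0.500.

fraction ≈ 0.500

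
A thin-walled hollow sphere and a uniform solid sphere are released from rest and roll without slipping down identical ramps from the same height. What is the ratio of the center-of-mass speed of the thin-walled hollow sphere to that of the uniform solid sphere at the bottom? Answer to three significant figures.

v_ratio ≈ 0.917

Each satisfies Mgh = ½(1+k)Mv² with k = I/(MR²), so v ∝ 1/√(1+k).
For the thin-walled hollow sphere k = 2/3; for the uniform solid sphere k = 0.4.
v₁/v₂ = √((1+k₂)/(1+k₁)) = √(1.4/1.667) ≈ 0.917.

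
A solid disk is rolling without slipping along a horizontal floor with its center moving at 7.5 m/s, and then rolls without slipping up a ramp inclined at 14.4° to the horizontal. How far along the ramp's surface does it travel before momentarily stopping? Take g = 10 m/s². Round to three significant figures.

The moment of inertia is (1/2)MR², giving k ≡ I/(MR²) = 0.5.
The rolling condition ω = v/R makes the rotational term ½I(v/R)² = ½kMv², so KE_total = ½(1+k)Mv² = (3/4)Mv².
Setting this equal to Mgh gives the vertical rise h = (1+k)v₀²/(2g) = 1.5×7.5²/(2×10) = 4.219 m.
Along the incline, d = h/sinθ = 4.219/sin14.4° ≈ 17.0 m.

d ≈ 17.0 m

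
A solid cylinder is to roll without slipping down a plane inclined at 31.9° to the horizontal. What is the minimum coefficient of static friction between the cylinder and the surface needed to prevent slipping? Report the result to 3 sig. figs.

μ_min ≈ 0.207

The moment of inertia is (1/2)MR², giving k ≡ I/(MR²) = 0.5.
Along the incline Mg sinθ − f = Ma, and torque about the center fR = Iα = kMR²(a/R) gives f = kMa.
These give a = g sinθ/(1+k) and the required friction f = kMg sinθ/(1+k).
With N = Mg cosθ, the no-slip condition f ≤ μN gives μ_min = f/N = k tanθ/(1+k).
μ_min = 0.5 × tan31.9° / 1.5 ≈ 0.207.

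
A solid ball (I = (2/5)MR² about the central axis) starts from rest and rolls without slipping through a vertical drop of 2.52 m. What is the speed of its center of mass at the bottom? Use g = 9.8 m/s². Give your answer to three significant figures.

v ≈ 5.94 m/s

With I = (2/5)MR², the ratio k = I/(MR²) is 0.4.
Pure rolling means v = ωR; then KE = ½Mv² + ½I(v/R)² = ½(1+k)Mv² = (7/10)Mv².
Energy conservation: Mgh = (7/10)Mv², so v = √(2gh/(1+k)) = √(2 × 9.8 × 2.52 / 1.4) ≈ 5.94 m/s.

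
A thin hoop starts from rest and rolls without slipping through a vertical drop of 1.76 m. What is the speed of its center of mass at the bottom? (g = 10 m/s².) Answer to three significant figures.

v ≈ 4.20 m/s

Here I = MR², so the shape factor k = I/(MR²) = 1.
Rolling without slipping gives ω = v/R, so the total kinetic energy is ½Mv² + ½Iω² = ½(1+k)Mv² = Mv².
Energy conservation: Mgh = Mv², so v = √(2gh/(1+k)) = √(2 × 10 × 1.76 / 2) ≈ 4.20 m/s.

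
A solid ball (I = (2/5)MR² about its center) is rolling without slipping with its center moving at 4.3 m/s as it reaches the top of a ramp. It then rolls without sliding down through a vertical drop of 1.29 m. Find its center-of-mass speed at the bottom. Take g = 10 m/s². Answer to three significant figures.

v ≈ 6.08 m/s

With I = (2/5)MR², the ratio k = I/(MR²) is 0.4.
Rolling without slipping gives ω = v/R, so the total kinetic energy is ½Mv² + ½Iω² = ½(1+k)Mv² = (7/10)Mv².
Energy conservation: (7/10)Mv₀² + Mgh = (7/10)Mv², so v² = v₀² + 2gh/(1+k).
v = √(4.3² + 2×10×1.29/1.4) = √36.92 ≈ 6.08 m/s.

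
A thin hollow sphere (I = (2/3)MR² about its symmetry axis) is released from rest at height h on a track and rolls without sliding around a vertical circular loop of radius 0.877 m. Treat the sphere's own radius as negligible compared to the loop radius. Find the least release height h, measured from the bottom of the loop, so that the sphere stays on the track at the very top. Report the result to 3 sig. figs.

The moment of inertia is (2/3)MR², giving k ≡ I/(MR²) = 2/3.
At the top of the loop, the minimum-contact condition is Mg = Mv_top²/r, so v_top² = gr.
With ω = v/R, the kinetic energy at speed v is ½(1+k)Mv² = (5/6)Mv².
Energy conservation from release (height h) to the top (height 2r): Mgh = Mg(2r) + (5/6)M·gr.
Thus h_min = 2r + (1+k)r/2 = r(2 + 1.667/2) = 0.877 × 2.833 ≈ 2.48 m.

h_min ≈ 2.48 m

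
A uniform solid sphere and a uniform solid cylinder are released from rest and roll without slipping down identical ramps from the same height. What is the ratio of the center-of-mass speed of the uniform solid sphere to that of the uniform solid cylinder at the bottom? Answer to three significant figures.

v_ratio ≈ 1.04

Each satisfies Mgh = ½(1+k)Mv² with k = I/(MR²), so v ∝ 1/√(1+k).
For the uniform solid sphere k = 0.4; for the uniform solid cylinder k = 0.5.
v₁/v₂ = √((1+k₂)/(1+k₁)) = √(1.5/1.4) ≈ 1.04.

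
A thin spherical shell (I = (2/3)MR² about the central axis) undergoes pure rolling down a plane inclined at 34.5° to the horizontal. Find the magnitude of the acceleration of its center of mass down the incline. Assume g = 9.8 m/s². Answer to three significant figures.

a ≈ 3.33 m/s²

The moment of inertia is (2/3)MR², giving k ≡ I/(MR²) = 2/3.
Translational: Mg sinθ − f = Ma. Rotational about the CM: fR = Iα = kMRa, so f = kMa.
Eliminating f: Mg sinθ = (1+k)Ma, so a = g sinθ/(1+k) = 9.8 × sin34.5° / 1.667 ≈ 3.33 m/s².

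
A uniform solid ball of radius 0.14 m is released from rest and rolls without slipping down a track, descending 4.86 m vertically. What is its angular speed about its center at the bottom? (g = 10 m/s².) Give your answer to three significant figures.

With I = (2/5)MR², the ratio k = I/(MR²) is 0.4.
Rolling without slipping gives ω = v/R, so the total kinetic energy is ½Mv² + ½Iω² = ½(1+k)Mv² = (7/10)Mv².
Energy conservation Mgh = ½(1+k)Mv² gives v = √(2gh/(1+k)) = √(2 × 10 × 4.86 / 1.4) = 8.332 m/s.
The angular speed follows from ω = v/R = 8.332/0.14 ≈ 59.5 rad/s.

ω ≈ 59.5 rad/s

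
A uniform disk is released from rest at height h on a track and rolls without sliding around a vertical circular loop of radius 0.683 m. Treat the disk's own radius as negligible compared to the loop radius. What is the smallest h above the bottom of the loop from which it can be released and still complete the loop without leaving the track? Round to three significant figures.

h_min ≈ 1.88 m

Here I = (1/2)MR², so the shape factor k = I/(MR²) = 0.5.
At the top, contact is just lost when gravity alone supplies the centripetal force: Mg = Mv_top²/r, i.e. v_top² = gr.
With ω = v/R, the kinetic energy at speed v is ½(1+k)Mv² = (3/4)Mv².
Energy conservation from release (height h) to the top (height 2r): Mgh = Mg(2r) + (3/4)M·gr.
Thus h_min = 2r + (1+k)r/2 = r(2 + 1.5/2) = 0.683 × 2.75 ≈ 1.88 m.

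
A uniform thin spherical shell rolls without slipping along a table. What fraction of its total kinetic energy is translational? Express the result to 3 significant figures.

Here I = (2/3)MR², so the shape factor k = I/(MR²) = 2/3.
With ω = v/R, KE_trans = ½Mv² and KE_rot = ½Iω² = ½kMv², so KE_total = ½(1+k)Mv².
The translational fraction is therefore 1/(1+k) = 1/1.667 ≈ 0.600.

fraction ≈ 0.600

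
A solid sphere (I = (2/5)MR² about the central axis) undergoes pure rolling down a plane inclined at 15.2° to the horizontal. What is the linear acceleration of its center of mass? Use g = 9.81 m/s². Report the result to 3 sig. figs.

For this body I = (2/5)MR², i.e. k = I/(MR²) = 0.4.
Newton's second law down the slope: Mg sinθ − f = Ma. The torque equation fR = Iα (with α = a/R) gives f = kMa.
Eliminating f: Mg sinθ = (1+k)Ma, so a = g sinθ/(1+k) = 9.81 × sin15.2° / 1.4 ≈ 1.84 m/s².

a ≈ 1.84 m/s²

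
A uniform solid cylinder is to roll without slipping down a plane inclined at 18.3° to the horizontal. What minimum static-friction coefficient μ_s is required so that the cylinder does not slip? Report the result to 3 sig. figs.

μ_min ≈ 0.110

Here I = (1/2)MR², so the shape factor k = I/(MR²) = 0.5.
Newton's second law down the slope: Mg sinθ − f = Ma. The torque equation fR = Iα (with α = a/R) gives f = kMa.
These give a = g sinθ/(1+k) and the required friction f = kMg sinθ/(1+k).
With N = Mg cosθ, the no-slip condition f ≤ μN gives μ_min = f/N = k tanθ/(1+k).
μ_min = 0.5 × tan18.3° / 1.5 ≈ 0.110.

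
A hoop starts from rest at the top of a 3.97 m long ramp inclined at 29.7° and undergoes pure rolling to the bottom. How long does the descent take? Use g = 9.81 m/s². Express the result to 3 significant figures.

t ≈ 1.81 s

With I = MR², the ratio k = I/(MR²) is 1.
Translational: Mg sinθ − f = Ma. Rotational about the CM: fR = Iα = kMRa, so f = kMa.
Hence a = g sinθ/(1+k) = 9.81×sin29.7°/2 = 2.43 m/s².
Starting from rest, L = ½at², so t = √(2L/a) = √(2×3.97/2.43) ≈ 1.81 s.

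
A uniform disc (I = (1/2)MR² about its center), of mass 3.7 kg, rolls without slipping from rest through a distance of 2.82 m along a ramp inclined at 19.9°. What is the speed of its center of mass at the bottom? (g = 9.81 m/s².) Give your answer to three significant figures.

With I = (1/2)MR², the ratio k = I/(MR²) is 0.5.
The rolling condition ω = v/R makes the rotational term ½I(v/R)² = ½kMv², so KE_total = ½(1+k)Mv² = (3/4)Mv².
The vertical drop is h = L sinθ = 2.82 × sin19.9° = 0.9599 m.
Energy conservation: Mgh = (3/4)Mv², so v = √(2gh/(1+k)) = √(2 × 9.81 × 0.9599 / 1.5) ≈ 3.54 m/s.

v ≈ 3.54 m/s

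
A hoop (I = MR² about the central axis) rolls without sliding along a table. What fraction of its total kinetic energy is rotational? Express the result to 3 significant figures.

fraction ≈ 0.500

Here I = MR², so the shape factor k = I/(MR²) = 1.
With ω = v/R, KE_trans = ½Mv² and KE_rot = ½Iω² = ½kMv², so KE_total = ½(1+k)Mv².
The rotational fraction is therefore k/(1+k) = 1/2 ≈ 0.500.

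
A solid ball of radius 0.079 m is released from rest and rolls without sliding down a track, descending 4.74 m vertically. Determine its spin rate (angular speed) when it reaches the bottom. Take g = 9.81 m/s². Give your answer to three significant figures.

For this body I = (2/5)MR², i.e. k = I/(MR²) = 0.4.
The rolling condition ω = v/R makes the rotational term ½I(v/R)² = ½kMv², so KE_total = ½(1+k)Mv² = (7/10)Mv².
Energy conservation Mgh = ½(1+k)Mv² gives v = √(2gh/(1+k)) = √(2 × 9.81 × 4.74 / 1.4) = 8.15 m/s.
Then ω = v/R = 8.15 / 0.079 ≈ 103 rad/s.

ω ≈ 103 rad/s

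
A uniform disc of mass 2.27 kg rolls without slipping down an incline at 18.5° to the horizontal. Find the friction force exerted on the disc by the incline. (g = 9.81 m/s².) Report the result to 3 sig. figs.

With I = (1/2)MR², the ratio k = I/(MR²) is 0.5.
Along the incline Mg sinθ − f = Ma, and torque about the center fR = Iα = kMR²(a/R) gives f = kMa.
Combining, a = g sinθ/(1+k) and f = kMa = kMg sinθ/(1+k).
f = 0.5 × 2.27 × 9.81 × sin18.5° / 1.5 ≈ 2.36 N.

f ≈ 2.36 N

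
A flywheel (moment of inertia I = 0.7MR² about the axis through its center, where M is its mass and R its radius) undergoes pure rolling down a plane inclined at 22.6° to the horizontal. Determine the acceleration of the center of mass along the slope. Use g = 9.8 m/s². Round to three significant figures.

The moment of inertia is 0.7MR², giving k ≡ I/(MR²) = 0.7.
Along the incline Mg sinθ − f = Ma, and torque about the center fR = Iα = kMR²(a/R) gives f = kMa.
Eliminating f: Mg sinθ = (1+k)Ma, so a = g sinθ/(1+k) = 9.8 × sin22.6° / 1.7 ≈ 2.22 m/s².

a ≈ 2.22 m/s²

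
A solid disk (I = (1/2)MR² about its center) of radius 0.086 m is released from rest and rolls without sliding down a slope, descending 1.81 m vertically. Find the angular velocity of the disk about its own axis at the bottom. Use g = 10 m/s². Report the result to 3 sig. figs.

The moment of inertia is (1/2)MR², giving k ≡ I/(MR²) = 0.5.
Pure rolling means v = ωR; then KE = ½Mv² + ½I(v/R)² = ½(1+k)Mv² = (3/4)Mv².
Energy conservation Mgh = ½(1+k)Mv² gives v = √(2gh/(1+k)) = √(2 × 10 × 1.81 / 1.5) = 4.913 m/s.
Then ω = v/R = 4.913 / 0.086 ≈ 57.1 rad/s.

ω ≈ 57.1 rad/s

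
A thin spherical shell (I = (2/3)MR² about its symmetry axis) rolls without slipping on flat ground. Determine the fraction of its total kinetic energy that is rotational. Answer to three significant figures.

The moment of inertia is (2/3)MR², giving k ≡ I/(MR²) = 2/3.
Since ω = v/R, the translational part is ½Mv² and the rotational part is ½I(v/R)² = ½kMv²; the total is ½(1+k)Mv².
The rotational fraction is therefore k/(1+k) = (2/3)/1.667 ≈ 0.400.

fraction ≈ 0.400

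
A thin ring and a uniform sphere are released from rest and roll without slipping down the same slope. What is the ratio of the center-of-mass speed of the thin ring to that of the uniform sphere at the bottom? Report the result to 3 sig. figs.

v_ratio ≈ 0.837

Each satisfies Mgh = ½(1+k)Mv² with k = I/(MR²), so v ∝ 1/√(1+k).
For the thin ring k = 1; for the uniform sphere k = 0.4.
v₁/v₂ = √((1+k₂)/(1+k₁)) = √(1.4/2) ≈ 0.837.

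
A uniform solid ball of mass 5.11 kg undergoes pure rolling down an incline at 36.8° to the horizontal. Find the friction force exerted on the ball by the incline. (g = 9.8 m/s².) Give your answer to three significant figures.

Here I = (2/5)MR², so the shape factor k = I/(MR²) = 0.4.
Translational: Mg sinθ − f = Ma. Rotational about the CM: fR = Iα = kMRa, so f = kMa.
Combining, a = g sinθ/(1+k) and f = kMa = kMg sinθ/(1+k).
f = 0.4 × 5.11 × 9.8 × sin36.8° / 1.4 ≈ 8.57 N.

f ≈ 8.57 N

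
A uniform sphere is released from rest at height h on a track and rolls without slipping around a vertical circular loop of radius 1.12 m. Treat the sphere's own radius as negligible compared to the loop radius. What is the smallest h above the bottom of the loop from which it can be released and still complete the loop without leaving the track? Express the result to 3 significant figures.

For this body I = (2/5)MR², i.e. k = I/(MR²) = 0.4.
At the top, contact is just lost when gravity alone supplies the centripetal force: Mg = Mv_top²/r, i.e. v_top² = gr.
With ω = v/R, the kinetic energy at speed v is ½(1+k)Mv² = (7/10)Mv².
Energy conservation from release (height h) to the top (height 2r): Mgh = Mg(2r) + (7/10)M·gr.
Thus h_min = 2r + (1+k)r/2 = r(2 + 1.4/2) = 1.12 × 2.7 ≈ 3.02 m.

h_min ≈ 3.02 m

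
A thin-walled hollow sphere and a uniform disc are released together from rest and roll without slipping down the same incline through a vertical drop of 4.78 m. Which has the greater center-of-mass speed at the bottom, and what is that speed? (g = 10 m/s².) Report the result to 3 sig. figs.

the uniform disc, at v ≈ 7.98 m/s

For rolling without slipping, Mgh = ½(1+k)Mv² where k = I/(MR²), so v = √(2gh/(1+k)).
Thin-walled hollow sphere: k = 2/3, giving v = √(2×10×4.78/1.667) = 7.574 m/s.
Uniform disc: k = 0.5, giving v = √(2×10×4.78/1.5) = 7.983 m/s.
The smaller k wins: the uniform disc, at ≈ 7.98 m/s.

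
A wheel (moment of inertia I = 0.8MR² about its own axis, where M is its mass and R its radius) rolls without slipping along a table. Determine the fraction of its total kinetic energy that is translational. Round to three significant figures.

For this body I = 0.8MR², i.e. k = I/(MR²) = 0.8.
With ω = v/R, KE_trans = ½Mv² and KE_rot = ½Iω² = ½kMv², so KE_total = ½(1+k)Mv².
The translational fraction is therefore 1/(1+k) = 1/1.8 ≈ 0.556.

fraction ≈ 0.556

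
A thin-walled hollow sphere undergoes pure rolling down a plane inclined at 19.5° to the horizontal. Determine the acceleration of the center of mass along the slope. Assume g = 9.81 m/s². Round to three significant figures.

a ≈ 1.96 m/s²

Here I = (2/3)MR², so the shape factor k = I/(MR²) = 2/3.
Along the incline Mg sinθ − f = Ma, and torque about the center fR = Iα = kMR²(a/R) gives f = kMa.
Eliminating f: Mg sinθ = (1+k)Ma, so a = g sinθ/(1+k) = 9.81 × sin19.5° / 1.667 ≈ 1.96 m/s².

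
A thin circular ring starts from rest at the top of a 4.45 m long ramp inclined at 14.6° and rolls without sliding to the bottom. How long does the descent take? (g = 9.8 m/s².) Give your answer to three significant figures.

t ≈ 2.68 s

The moment of inertia is MR², giving k ≡ I/(MR²) = 1.
Along the incline Mg sinθ − f = Ma, and torque about the center fR = Iα = kMR²(a/R) gives f = kMa.
Hence a = g sinθ/(1+k) = 9.8×sin14.6°/2 = 1.235 m/s².
With constant a from rest, t = √(2L/a) = √(2·4.45/1.235) ≈ 2.68 s.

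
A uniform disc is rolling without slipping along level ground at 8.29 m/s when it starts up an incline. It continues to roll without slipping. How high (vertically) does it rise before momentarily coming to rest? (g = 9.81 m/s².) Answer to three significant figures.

The moment of inertia is (1/2)MR², giving k ≡ I/(MR²) = 0.5.
The rolling condition ω = v/R makes the rotational term ½I(v/R)² = ½kMv², so KE_total = ½(1+k)Mv² = (3/4)Mv².
All of this converts to potential energy at the highest point: (3/4)Mv₀² = Mgh.
Thus h = (1+k)v₀²/(2g) = 1.5 × 8.29² / (2 × 9.81) ≈ 5.25 m.

h ≈ 5.25 m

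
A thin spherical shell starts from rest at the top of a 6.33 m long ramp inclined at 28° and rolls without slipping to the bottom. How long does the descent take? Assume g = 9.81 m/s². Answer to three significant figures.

t ≈ 2.14 s

For this body I = (2/3)MR², i.e. k = I/(MR²) = 2/3.
Along the incline Mg sinθ − f = Ma, and torque about the center fR = Iα = kMR²(a/R) gives f = kMa.
Hence a = g sinθ/(1+k) = 9.81×sin28°/1.667 = 2.763 m/s².
With constant a from rest, t = √(2L/a) = √(2·6.33/2.763) ≈ 2.14 s.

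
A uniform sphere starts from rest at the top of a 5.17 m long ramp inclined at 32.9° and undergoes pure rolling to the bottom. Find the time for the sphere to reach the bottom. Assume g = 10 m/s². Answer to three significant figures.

t ≈ 1.63 s

The moment of inertia is (2/5)MR², giving k ≡ I/(MR²) = 0.4.
Newton's second law down the slope: Mg sinθ − f = Ma. The torque equation fR = Iα (with α = a/R) gives f = kMa.
Hence a = g sinθ/(1+k) = 10×sin32.9°/1.4 = 3.88 m/s².
With constant a from rest, t = √(2L/a) = √(2·5.17/3.88) ≈ 1.63 s.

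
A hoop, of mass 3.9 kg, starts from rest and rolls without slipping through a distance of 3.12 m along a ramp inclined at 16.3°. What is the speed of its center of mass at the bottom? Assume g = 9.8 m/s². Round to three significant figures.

v ≈ 2.93 m/s

For this body I = MR², i.e. k = I/(MR²) = 1.
Rolling without slipping gives ω = v/R, so the total kinetic energy is ½Mv² + ½Iω² = ½(1+k)Mv² = Mv².
The vertical drop is h = L sinθ = 3.12 × sin16.3° = 0.8757 m.
Energy conservation: Mgh = Mv², so v = √(2gh/(1+k)) = √(2 × 9.8 × 0.8757 / 2) ≈ 2.93 m/s.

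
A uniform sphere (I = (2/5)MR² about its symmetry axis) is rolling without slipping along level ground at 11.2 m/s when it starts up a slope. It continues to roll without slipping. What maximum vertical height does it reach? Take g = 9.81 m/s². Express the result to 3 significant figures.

For this body I = (2/5)MR², i.e. k = I/(MR²) = 0.4.
Since it rolls without slipping, ω = v/R and KE = ½Mv² + ½Iω² = ½(1+k)Mv² = (7/10)Mv².
At the top the kinetic energy is zero, so (7/10)Mv₀² = Mgh.
Thus h = (1+k)v₀²/(2g) = 1.4 × 11.2² / (2 × 9.81) ≈ 8.95 m.

h ≈ 8.95 m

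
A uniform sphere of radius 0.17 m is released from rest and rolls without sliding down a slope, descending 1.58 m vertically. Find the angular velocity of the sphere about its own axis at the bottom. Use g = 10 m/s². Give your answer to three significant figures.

ω ≈ 27.9 rad/s

For this body I = (2/5)MR², i.e. k = I/(MR²) = 0.4.
The rolling condition ω = v/R makes the rotational term ½I(v/R)² = ½kMv², so KE_total = ½(1+k)Mv² = (7/10)Mv².
Energy conservation Mgh = ½(1+k)Mv² gives v = √(2gh/(1+k)) = √(2 × 10 × 1.58 / 1.4) = 4.751 m/s.
The angular speed follows from ω = v/R = 4.751/0.17 ≈ 27.9 rad/s.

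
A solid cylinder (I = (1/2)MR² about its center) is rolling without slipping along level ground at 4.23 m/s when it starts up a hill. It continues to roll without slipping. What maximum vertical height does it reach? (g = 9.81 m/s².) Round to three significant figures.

h ≈ 1.37 m

For this body I = (1/2)MR², i.e. k = I/(MR²) = 0.5.
Rolling without slipping gives ω = v/R, so the total kinetic energy is ½Mv² + ½Iω² = ½(1+k)Mv² = (3/4)Mv².
At the top the kinetic energy is zero, so (3/4)Mv₀² = Mgh.
Thus h = (1+k)v₀²/(2g) = 1.5 × 4.23² / (2 × 9.81) ≈ 1.37 m.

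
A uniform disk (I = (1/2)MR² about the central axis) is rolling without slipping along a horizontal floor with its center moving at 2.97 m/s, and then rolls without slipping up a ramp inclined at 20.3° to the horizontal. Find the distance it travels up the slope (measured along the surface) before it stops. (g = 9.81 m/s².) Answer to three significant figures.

The moment of inertia is (1/2)MR², giving k ≡ I/(MR²) = 0.5.
Since it rolls without slipping, ω = v/R and KE = ½Mv² + ½Iω² = ½(1+k)Mv² = (3/4)Mv².
Setting this equal to Mgh gives the vertical rise h = (1+k)v₀²/(2g) = 1.5×2.97²/(2×9.81) = 0.6744 m.
The distance along the slope is d = h/sinθ = 0.6744/sin20.3° ≈ 1.94 m.

d ≈ 1.94 m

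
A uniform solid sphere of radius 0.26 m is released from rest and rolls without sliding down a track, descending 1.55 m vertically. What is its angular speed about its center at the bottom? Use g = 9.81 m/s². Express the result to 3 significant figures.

For this body I = (2/5)MR², i.e. k = I/(MR²) = 0.4.
Pure rolling means v = ωR; then KE = ½Mv² + ½I(v/R)² = ½(1+k)Mv² = (7/10)Mv².
Energy conservation Mgh = ½(1+k)Mv² gives v = √(2gh/(1+k)) = √(2 × 9.81 × 1.55 / 1.4) = 4.661 m/s.
The angular speed follows from ω = v/R = 4.661/0.26 ≈ 17.9 rad/s.

ω ≈ 17.9 rad/s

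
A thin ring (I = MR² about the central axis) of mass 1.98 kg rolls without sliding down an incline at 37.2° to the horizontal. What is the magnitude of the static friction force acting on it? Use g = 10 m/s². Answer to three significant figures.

Here I = MR², so the shape factor k = I/(MR²) = 1.
Along the incline Mg sinθ − f = Ma, and torque about the center fR = Iα = kMR²(a/R) gives f = kMa.
Combining, a = g sinθ/(1+k) and f = kMa = kMg sinθ/(1+k).
f = 1 × 1.98 × 10 × sin37.2° / 2 ≈ 5.99 N.

f ≈ 5.99 N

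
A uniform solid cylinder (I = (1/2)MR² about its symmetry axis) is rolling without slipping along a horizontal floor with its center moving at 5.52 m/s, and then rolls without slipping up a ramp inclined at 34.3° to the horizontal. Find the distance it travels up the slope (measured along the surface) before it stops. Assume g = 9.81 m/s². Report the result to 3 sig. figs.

d ≈ 4.13 m

The moment of inertia is (1/2)MR², giving k ≡ I/(MR²) = 0.5.
Pure rolling means v = ωR; then KE = ½Mv² + ½I(v/R)² = ½(1+k)Mv² = (3/4)Mv².
Setting this equal to Mgh gives the vertical rise h = (1+k)v₀²/(2g) = 1.5×5.52²/(2×9.81) = 2.33 m.
The distance along the slope is d = h/sinθ = 2.33/sin34.3° ≈ 4.13 m.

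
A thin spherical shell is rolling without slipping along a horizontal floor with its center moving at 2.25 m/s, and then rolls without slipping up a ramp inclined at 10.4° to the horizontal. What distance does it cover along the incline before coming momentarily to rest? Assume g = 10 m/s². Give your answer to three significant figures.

d ≈ 2.34 m

For this body I = (2/3)MR², i.e. k = I/(MR²) = 2/3.
Pure rolling means v = ωR; then KE = ½Mv² + ½I(v/R)² = ½(1+k)Mv² = (5/6)Mv².
Setting this equal to Mgh gives the vertical rise h = (1+k)v₀²/(2g) = 1.667×2.25²/(2×10) = 0.4219 m.
Along the incline, d = h/sinθ = 0.4219/sin10.4° ≈ 2.34 m.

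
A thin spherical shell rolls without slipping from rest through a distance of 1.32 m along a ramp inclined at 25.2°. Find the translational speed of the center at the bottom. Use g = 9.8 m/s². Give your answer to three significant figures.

For this body I = (2/3)MR², i.e. k = I/(MR²) = 2/3.
Rolling without slipping gives ω = v/R, so the total kinetic energy is ½Mv² + ½Iω² = ½(1+k)Mv² = (5/6)Mv².
The vertical drop is h = L sinθ = 1.32 × sin25.2° = 0.562 m.
Setting Mgh = (5/6)Mv² gives v = √(2gh/(1+k)) = √(2·9.8·0.562/1.667) ≈ 2.57 m/s.

v ≈ 2.57 m/s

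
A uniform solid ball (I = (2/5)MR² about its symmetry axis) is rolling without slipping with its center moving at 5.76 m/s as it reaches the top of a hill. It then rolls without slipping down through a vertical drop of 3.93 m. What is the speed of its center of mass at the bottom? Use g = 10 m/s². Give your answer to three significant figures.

The moment of inertia is (2/5)MR², giving k ≡ I/(MR²) = 0.4.
Rolling without slipping gives ω = v/R, so the total kinetic energy is ½Mv² + ½Iω² = ½(1+k)Mv² = (7/10)Mv².
Conserving energy between top and bottom: (7/10)Mv² = (7/10)Mv₀² + Mgh, hence v² = v₀² + 2gh/(1+k).
v = √(5.76² + 2×10×3.93/1.4) = √89.32 ≈ 9.45 m/s.

v ≈ 9.45 m/s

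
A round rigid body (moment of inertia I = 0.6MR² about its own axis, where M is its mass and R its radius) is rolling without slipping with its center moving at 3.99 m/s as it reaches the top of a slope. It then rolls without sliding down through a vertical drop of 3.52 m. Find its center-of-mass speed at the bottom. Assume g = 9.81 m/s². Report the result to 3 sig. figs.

v ≈ 7.69 m/s

The moment of inertia is 0.6MR², giving k ≡ I/(MR²) = 0.6.
Rolling without slipping gives ω = v/R, so the total kinetic energy is ½Mv² + ½Iω² = ½(1+k)Mv² = (4/5)Mv².
Energy conservation: (4/5)Mv₀² + Mgh = (4/5)Mv², so v² = v₀² + 2gh/(1+k).
v = √(3.99² + 2×9.81×3.52/1.6) = √59.08 ≈ 7.69 m/s.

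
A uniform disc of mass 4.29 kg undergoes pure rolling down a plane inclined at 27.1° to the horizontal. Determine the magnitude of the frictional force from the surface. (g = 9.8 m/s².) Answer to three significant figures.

For this body I = (1/2)MR², i.e. k = I/(MR²) = 0.5.
Translational: Mg sinθ − f = Ma. Rotational about the CM: fR = Iα = kMRa, so f = kMa.
Combining, a = g sinθ/(1+k) and f = kMa = kMg sinθ/(1+k).
f = 0.5 × 4.29 × 9.8 × sin27.1° / 1.5 ≈ 6.38 N.

f ≈ 6.38 N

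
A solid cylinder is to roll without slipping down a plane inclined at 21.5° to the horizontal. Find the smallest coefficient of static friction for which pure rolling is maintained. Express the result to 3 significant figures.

μ_min ≈ 0.131

For this body I = (1/2)MR², i.e. k = I/(MR²) = 0.5.
Along the incline Mg sinθ − f = Ma, and torque about the center fR = Iα = kMR²(a/R) gives f = kMa.
These give a = g sinθ/(1+k) and the required friction f = kMg sinθ/(1+k).
With N = Mg cosθ, the no-slip condition f ≤ μN gives μ_min = f/N = k tanθ/(1+k).
μ_min = 0.5 × tan21.5° / 1.5 ≈ 0.131.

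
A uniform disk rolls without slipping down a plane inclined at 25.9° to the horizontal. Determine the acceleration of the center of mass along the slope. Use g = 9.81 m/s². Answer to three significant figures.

With I = (1/2)MR², the ratio k = I/(MR²) is 0.5.
Translational: Mg sinθ − f = Ma. Rotational about the CM: fR = Iα = kMRa, so f = kMa.
Eliminating f: Mg sinθ = (1+k)Ma, so a = g sinθ/(1+k) = 9.81 × sin25.9° / 1.5 ≈ 2.86 m/s².

a ≈ 2.86 m/s²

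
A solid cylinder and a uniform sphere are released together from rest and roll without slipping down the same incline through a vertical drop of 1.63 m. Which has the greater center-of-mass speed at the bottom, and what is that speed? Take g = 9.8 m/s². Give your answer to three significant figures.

the uniform sphere, at v ≈ 4.78 m/s

For rolling without slipping, Mgh = ½(1+k)Mv² where k = I/(MR²), so v = √(2gh/(1+k)).
Solid cylinder: k = 0.5, giving v = √(2×9.8×1.63/1.5) = 4.615 m/s.
Uniform sphere: k = 0.4, giving v = √(2×9.8×1.63/1.4) = 4.777 m/s.
The smaller k wins: the uniform sphere, at ≈ 4.78 m/s.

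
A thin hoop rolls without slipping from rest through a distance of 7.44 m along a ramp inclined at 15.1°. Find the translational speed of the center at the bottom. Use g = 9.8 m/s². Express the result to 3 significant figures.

v ≈ 4.36 m/s

With I = MR², the ratio k = I/(MR²) is 1.
Since it rolls without slipping, ω = v/R and KE = ½Mv² + ½Iω² = ½(1+k)Mv² = Mv².
The vertical drop is h = L sinθ = 7.44 × sin15.1° = 1.938 m.
Energy conservation: Mgh = Mv², so v = √(2gh/(1+k)) = √(2 × 9.8 × 1.938 / 2) ≈ 4.36 m/s.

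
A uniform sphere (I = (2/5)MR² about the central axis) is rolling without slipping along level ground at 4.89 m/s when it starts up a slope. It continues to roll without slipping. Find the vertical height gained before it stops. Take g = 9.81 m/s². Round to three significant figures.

h ≈ 1.71 m

The moment of inertia is (2/5)MR², giving k ≡ I/(MR²) = 0.4.
Rolling without slipping gives ω = v/R, so the total kinetic energy is ½Mv² + ½Iω² = ½(1+k)Mv² = (7/10)Mv².
All of this converts to potential energy at the highest point: (7/10)Mv₀² = Mgh.
Thus h = (1+k)v₀²/(2g) = 1.4 × 4.89² / (2 × 9.81) ≈ 1.71 m.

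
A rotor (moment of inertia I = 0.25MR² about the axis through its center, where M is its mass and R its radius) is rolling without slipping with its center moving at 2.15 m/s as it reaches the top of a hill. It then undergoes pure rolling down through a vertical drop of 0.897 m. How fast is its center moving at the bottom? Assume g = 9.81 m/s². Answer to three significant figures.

Here I = 0.25MR², so the shape factor k = I/(MR²) = 0.25.
Rolling without slipping gives ω = v/R, so the total kinetic energy is ½Mv² + ½Iω² = ½(1+k)Mv² = (5/8)Mv².
Conserving energy between top and bottom: (5/8)Mv² = (5/8)Mv₀² + Mgh, hence v² = v₀² + 2gh/(1+k).
v = √(2.15² + 2×9.81×0.897/1.25) = √18.7 ≈ 4.32 m/s.

v ≈ 4.32 m/s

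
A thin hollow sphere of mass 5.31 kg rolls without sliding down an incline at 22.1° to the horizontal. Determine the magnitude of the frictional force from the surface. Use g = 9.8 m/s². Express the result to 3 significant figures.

f ≈ 7.83 N

Here I = (2/3)MR², so the shape factor k = I/(MR²) = 2/3.
Along the incline Mg sinθ − f = Ma, and torque about the center fR = Iα = kMR²(a/R) gives f = kMa.
Combining, a = g sinθ/(1+k) and f = kMa = kMg sinθ/(1+k).
f = (2/3) × 5.31 × 9.8 × sin22.1° / 1.667 ≈ 7.83 N.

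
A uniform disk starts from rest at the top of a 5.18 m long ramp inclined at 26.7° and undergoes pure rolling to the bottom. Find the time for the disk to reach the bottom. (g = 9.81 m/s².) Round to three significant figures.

The moment of inertia is (1/2)MR², giving k ≡ I/(MR²) = 0.5.
Newton's second law down the slope: Mg sinθ − f = Ma. The torque equation fR = Iα (with α = a/R) gives f = kMa.
Hence a = g sinθ/(1+k) = 9.81×sin26.7°/1.5 = 2.939 m/s².
Starting from rest, L = ½at², so t = √(2L/a) = √(2×5.18/2.939) ≈ 1.88 s.

t ≈ 1.88 s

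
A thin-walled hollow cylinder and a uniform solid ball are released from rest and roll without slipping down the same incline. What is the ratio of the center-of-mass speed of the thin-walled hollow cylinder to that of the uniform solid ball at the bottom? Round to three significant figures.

v_ratio ≈ 0.837

Each satisfies Mgh = ½(1+k)Mv² with k = I/(MR²), so v ∝ 1/√(1+k).
For the thin-walled hollow cylinder k = 1; for the uniform solid ball k = 0.4.
v₁/v₂ = √((1+k₂)/(1+k₁)) = √(1.4/2) ≈ 0.837.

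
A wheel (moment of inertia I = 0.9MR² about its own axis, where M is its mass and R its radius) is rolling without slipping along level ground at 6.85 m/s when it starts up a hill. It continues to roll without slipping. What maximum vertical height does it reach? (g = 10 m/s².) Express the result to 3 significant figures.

For this body I = 0.9MR², i.e. k = I/(MR²) = 0.9.
Since it rolls without slipping, ω = v/R and KE = ½Mv² + ½Iω² = ½(1+k)Mv² = (19/20)Mv².
All of this converts to potential energy at the highest point: (19/20)Mv₀² = Mgh.
Thus h = (1+k)v₀²/(2g) = 1.9 × 6.85² / (2 × 10) ≈ 4.46 m.

h ≈ 4.46 m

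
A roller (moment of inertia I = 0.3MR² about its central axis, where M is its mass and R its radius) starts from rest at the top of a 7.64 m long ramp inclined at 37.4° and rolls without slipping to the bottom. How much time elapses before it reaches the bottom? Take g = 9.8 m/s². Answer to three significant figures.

Here I = 0.3MR², so the shape factor k = I/(MR²) = 0.3.
Newton's second law down the slope: Mg sinθ − f = Ma. The torque equation fR = Iα (with α = a/R) gives f = kMa.
Hence a = g sinθ/(1+k) = 9.8×sin37.4°/1.3 = 4.579 m/s².
Starting from rest, L = ½at², so t = √(2L/a) = √(2×7.64/4.579) ≈ 1.83 s.

t ≈ 1.83 s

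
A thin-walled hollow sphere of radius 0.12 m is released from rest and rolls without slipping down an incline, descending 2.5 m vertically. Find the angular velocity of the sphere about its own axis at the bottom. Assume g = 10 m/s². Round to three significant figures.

For this body I = (2/3)MR², i.e. k = I/(MR²) = 2/3.
Rolling without slipping gives ω = v/R, so the total kinetic energy is ½Mv² + ½Iω² = ½(1+k)Mv² = (5/6)Mv².
Energy conservation Mgh = ½(1+k)Mv² gives v = √(2gh/(1+k)) = √(2 × 10 × 2.5 / 1.667) = 5.477 m/s.
Then ω = v/R = 5.477 / 0.12 ≈ 45.6 rad/s.

ω ≈ 45.6 rad/s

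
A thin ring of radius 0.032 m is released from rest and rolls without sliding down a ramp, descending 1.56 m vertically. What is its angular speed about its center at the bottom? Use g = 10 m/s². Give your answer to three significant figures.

ω ≈ 123 rad/s

With I = MR², the ratio k = I/(MR²) is 1.
The rolling condition ω = v/R makes the rotational term ½I(v/R)² = ½kMv², so KE_total = ½(1+k)Mv² = Mv².
Energy conservation Mgh = ½(1+k)Mv² gives v = √(2gh/(1+k)) = √(2 × 10 × 1.56 / 2) = 3.95 m/s.
The angular speed follows from ω = v/R = 3.95/0.032 ≈ 123 rad/s.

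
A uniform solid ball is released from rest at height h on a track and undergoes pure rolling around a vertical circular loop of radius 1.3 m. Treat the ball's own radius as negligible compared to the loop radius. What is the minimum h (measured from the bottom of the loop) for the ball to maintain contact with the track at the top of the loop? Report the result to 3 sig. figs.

h_min ≈ 3.51 m

For this body I = (2/5)MR², i.e. k = I/(MR²) = 0.4.
At the top, contact is just lost when gravity alone supplies the centripetal force: Mg = Mv_top²/r, i.e. v_top² = gr.
With ω = v/R, the kinetic energy at speed v is ½(1+k)Mv² = (7/10)Mv².
Energy conservation from release (height h) to the top (height 2r): Mgh = Mg(2r) + (7/10)M·gr.
Thus h_min = 2r + (1+k)r/2 = r(2 + 1.4/2) = 1.3 × 2.7 ≈ 3.51 m.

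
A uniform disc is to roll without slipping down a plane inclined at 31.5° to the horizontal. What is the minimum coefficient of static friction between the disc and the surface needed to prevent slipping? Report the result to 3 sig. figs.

μ_min ≈ 0.204

With I = (1/2)MR², the ratio k = I/(MR²) is 0.5.
Translational: Mg sinθ − f = Ma. Rotational about the CM: fR = Iα = kMRa, so f = kMa.
These give a = g sinθ/(1+k) and the required friction f = kMg sinθ/(1+k).
The normal force is N = Mg cosθ, so μ_min = f/N = k tanθ/(1+k).
μ_min = 0.5 × tan31.5° / 1.5 ≈ 0.204.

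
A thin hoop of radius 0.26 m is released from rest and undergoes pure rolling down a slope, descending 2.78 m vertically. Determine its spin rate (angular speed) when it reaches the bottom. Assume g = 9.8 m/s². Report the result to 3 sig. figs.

The moment of inertia is MR², giving k ≡ I/(MR²) = 1.
Since it rolls without slipping, ω = v/R and KE = ½Mv² + ½Iω² = ½(1+k)Mv² = Mv².
Energy conservation Mgh = ½(1+k)Mv² gives v = √(2gh/(1+k)) = √(2 × 9.8 × 2.78 / 2) = 5.22 m/s.
The angular speed follows from ω = v/R = 5.22/0.26 ≈ 20.1 rad/s.

ω ≈ 20.1 rad/s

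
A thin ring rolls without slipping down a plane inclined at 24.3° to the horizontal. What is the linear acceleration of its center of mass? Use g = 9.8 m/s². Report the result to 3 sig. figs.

a ≈ 2.02 m/s²

Here I = MR², so the shape factor k = I/(MR²) = 1.
Newton's second law down the slope: Mg sinθ − f = Ma. The torque equation fR = Iα (with α = a/R) gives f = kMa.
Eliminating f: Mg sinθ = (1+k)Ma, so a = g sinθ/(1+k) = 9.8 × sin24.3° / 2 ≈ 2.02 m/s².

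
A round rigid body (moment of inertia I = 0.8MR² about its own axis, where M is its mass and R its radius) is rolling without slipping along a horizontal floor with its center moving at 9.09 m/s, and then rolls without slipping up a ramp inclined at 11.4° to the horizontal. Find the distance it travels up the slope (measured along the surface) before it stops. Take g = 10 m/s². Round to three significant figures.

d ≈ 37.6 m

The moment of inertia is 0.8MR², giving k ≡ I/(MR²) = 0.8.
Since it rolls without slipping, ω = v/R and KE = ½Mv² + ½Iω² = ½(1+k)Mv² = (9/10)Mv².
Setting this equal to Mgh gives the vertical rise h = (1+k)v₀²/(2g) = 1.8×9.09²/(2×10) = 7.437 m.
Along the incline, d = h/sinθ = 7.437/sin11.4° ≈ 37.6 m.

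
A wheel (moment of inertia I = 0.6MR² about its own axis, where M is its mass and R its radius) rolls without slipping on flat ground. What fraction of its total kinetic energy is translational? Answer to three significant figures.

fraction ≈ 0.625

Here I = 0.6MR², so the shape factor k = I/(MR²) = 0.6.
With ω = v/R, KE_trans = ½Mv² and KE_rot = ½Iω² = ½kMv², so KE_total = ½(1+k)Mv².
The translational fraction is therefore 1/(1+k) = 1/1.6 ≈ 0.625.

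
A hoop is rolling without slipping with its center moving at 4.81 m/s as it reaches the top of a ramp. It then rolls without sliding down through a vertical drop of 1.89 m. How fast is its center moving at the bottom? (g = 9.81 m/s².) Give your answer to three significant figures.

The moment of inertia is MR², giving k ≡ I/(MR²) = 1.
Since it rolls without slipping, ω = v/R and KE = ½Mv² + ½Iω² = ½(1+k)Mv² = Mv².
Energy conservation: Mv₀² + Mgh = Mv², so v² = v₀² + 2gh/(1+k).
v = √(4.81² + 2×9.81×1.89/2) = √41.68 ≈ 6.46 m/s.

v ≈ 6.46 m/s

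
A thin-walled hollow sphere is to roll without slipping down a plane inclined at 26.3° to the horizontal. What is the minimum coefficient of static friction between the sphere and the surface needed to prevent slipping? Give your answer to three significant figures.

Here I = (2/3)MR², so the shape factor k = I/(MR²) = 2/3.
Along the incline Mg sinθ − f = Ma, and torque about the center fR = Iα = kMR²(a/R) gives f = kMa.
These give a = g sinθ/(1+k) and the required friction f = kMg sinθ/(1+k).
The normal force is N = Mg cosθ, so μ_min = f/N = k tanθ/(1+k).
μ_min = (2/3) × tan26.3° / 1.667 ≈ 0.198.

μ_min ≈ 0.198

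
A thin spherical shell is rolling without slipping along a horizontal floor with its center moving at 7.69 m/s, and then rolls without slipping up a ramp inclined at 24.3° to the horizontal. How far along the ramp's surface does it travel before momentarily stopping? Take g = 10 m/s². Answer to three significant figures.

The moment of inertia is (2/3)MR², giving k ≡ I/(MR²) = 2/3.
Rolling without slipping gives ω = v/R, so the total kinetic energy is ½Mv² + ½Iω² = ½(1+k)Mv² = (5/6)Mv².
Setting this equal to Mgh gives the vertical rise h = (1+k)v₀²/(2g) = 1.667×7.69²/(2×10) = 4.928 m.
The distance along the slope is d = h/sinθ = 4.928/sin24.3° ≈ 12.0 m.

d ≈ 12.0 m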